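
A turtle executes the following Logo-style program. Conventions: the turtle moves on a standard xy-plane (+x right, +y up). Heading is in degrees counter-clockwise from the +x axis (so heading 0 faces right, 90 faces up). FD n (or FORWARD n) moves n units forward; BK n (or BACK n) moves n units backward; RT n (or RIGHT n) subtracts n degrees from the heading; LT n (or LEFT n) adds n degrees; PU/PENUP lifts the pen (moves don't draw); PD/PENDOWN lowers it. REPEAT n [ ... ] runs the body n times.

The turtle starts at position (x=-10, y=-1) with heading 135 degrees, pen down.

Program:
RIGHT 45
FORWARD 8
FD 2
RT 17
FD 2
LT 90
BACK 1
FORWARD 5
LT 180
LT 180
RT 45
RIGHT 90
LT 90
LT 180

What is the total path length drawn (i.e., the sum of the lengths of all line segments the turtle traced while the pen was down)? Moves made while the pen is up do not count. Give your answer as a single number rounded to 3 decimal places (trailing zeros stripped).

Executing turtle program step by step:
Start: pos=(-10,-1), heading=135, pen down
RT 45: heading 135 -> 90
FD 8: (-10,-1) -> (-10,7) [heading=90, draw]
FD 2: (-10,7) -> (-10,9) [heading=90, draw]
RT 17: heading 90 -> 73
FD 2: (-10,9) -> (-9.415,10.913) [heading=73, draw]
LT 90: heading 73 -> 163
BK 1: (-9.415,10.913) -> (-8.459,10.62) [heading=163, draw]
FD 5: (-8.459,10.62) -> (-13.24,12.082) [heading=163, draw]
LT 180: heading 163 -> 343
LT 180: heading 343 -> 163
RT 45: heading 163 -> 118
RT 90: heading 118 -> 28
LT 90: heading 28 -> 118
LT 180: heading 118 -> 298
Final: pos=(-13.24,12.082), heading=298, 5 segment(s) drawn

Segment lengths:
  seg 1: (-10,-1) -> (-10,7), length = 8
  seg 2: (-10,7) -> (-10,9), length = 2
  seg 3: (-10,9) -> (-9.415,10.913), length = 2
  seg 4: (-9.415,10.913) -> (-8.459,10.62), length = 1
  seg 5: (-8.459,10.62) -> (-13.24,12.082), length = 5
Total = 18

Answer: 18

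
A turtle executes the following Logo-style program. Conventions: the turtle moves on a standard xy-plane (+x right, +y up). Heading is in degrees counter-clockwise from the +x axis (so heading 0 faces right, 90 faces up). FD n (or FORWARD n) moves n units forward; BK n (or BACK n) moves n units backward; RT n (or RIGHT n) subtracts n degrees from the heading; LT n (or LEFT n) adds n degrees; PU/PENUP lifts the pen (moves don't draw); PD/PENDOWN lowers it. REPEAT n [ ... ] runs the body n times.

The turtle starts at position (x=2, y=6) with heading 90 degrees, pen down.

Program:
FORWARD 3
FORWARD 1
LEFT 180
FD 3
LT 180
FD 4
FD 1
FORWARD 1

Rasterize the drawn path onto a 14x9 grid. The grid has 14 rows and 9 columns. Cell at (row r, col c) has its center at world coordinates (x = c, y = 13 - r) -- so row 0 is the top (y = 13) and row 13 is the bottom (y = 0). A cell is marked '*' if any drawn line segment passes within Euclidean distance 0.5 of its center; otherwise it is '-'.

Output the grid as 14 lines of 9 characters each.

Answer: --*------
--*------
--*------
--*------
--*------
--*------
--*------
--*------
---------
---------
---------
---------
---------
---------

Derivation:
Segment 0: (2,6) -> (2,9)
Segment 1: (2,9) -> (2,10)
Segment 2: (2,10) -> (2,7)
Segment 3: (2,7) -> (2,11)
Segment 4: (2,11) -> (2,12)
Segment 5: (2,12) -> (2,13)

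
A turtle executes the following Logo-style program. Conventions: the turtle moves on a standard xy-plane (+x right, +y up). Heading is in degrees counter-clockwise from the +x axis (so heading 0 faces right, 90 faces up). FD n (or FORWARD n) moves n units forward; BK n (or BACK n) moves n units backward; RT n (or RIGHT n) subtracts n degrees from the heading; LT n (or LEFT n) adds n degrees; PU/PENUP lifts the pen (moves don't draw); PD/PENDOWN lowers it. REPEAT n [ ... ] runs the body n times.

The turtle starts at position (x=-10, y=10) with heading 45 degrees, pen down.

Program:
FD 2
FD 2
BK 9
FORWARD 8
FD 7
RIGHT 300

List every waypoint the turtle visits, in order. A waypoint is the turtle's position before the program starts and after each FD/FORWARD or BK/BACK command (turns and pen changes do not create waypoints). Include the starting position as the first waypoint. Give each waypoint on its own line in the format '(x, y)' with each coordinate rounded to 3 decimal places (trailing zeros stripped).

Answer: (-10, 10)
(-8.586, 11.414)
(-7.172, 12.828)
(-13.536, 6.464)
(-7.879, 12.121)
(-2.929, 17.071)

Derivation:
Executing turtle program step by step:
Start: pos=(-10,10), heading=45, pen down
FD 2: (-10,10) -> (-8.586,11.414) [heading=45, draw]
FD 2: (-8.586,11.414) -> (-7.172,12.828) [heading=45, draw]
BK 9: (-7.172,12.828) -> (-13.536,6.464) [heading=45, draw]
FD 8: (-13.536,6.464) -> (-7.879,12.121) [heading=45, draw]
FD 7: (-7.879,12.121) -> (-2.929,17.071) [heading=45, draw]
RT 300: heading 45 -> 105
Final: pos=(-2.929,17.071), heading=105, 5 segment(s) drawn
Waypoints (6 total):
(-10, 10)
(-8.586, 11.414)
(-7.172, 12.828)
(-13.536, 6.464)
(-7.879, 12.121)
(-2.929, 17.071)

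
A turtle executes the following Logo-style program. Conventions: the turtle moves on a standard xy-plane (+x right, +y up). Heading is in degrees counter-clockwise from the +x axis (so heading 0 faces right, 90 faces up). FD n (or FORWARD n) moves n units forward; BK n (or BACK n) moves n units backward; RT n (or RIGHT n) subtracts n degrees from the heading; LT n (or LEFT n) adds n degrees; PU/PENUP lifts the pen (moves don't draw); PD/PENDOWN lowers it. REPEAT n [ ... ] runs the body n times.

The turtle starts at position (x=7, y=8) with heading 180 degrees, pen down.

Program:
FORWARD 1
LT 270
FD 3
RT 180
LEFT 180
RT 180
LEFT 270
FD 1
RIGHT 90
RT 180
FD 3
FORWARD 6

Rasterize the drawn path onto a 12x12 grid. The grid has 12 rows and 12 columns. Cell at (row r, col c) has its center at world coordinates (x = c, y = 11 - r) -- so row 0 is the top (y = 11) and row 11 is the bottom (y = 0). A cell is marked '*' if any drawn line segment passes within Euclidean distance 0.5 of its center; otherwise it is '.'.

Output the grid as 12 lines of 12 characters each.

Segment 0: (7,8) -> (6,8)
Segment 1: (6,8) -> (6,11)
Segment 2: (6,11) -> (5,11)
Segment 3: (5,11) -> (5,8)
Segment 4: (5,8) -> (5,2)

Answer: .....**.....
.....**.....
.....**.....
.....***....
.....*......
.....*......
.....*......
.....*......
.....*......
.....*......
............
............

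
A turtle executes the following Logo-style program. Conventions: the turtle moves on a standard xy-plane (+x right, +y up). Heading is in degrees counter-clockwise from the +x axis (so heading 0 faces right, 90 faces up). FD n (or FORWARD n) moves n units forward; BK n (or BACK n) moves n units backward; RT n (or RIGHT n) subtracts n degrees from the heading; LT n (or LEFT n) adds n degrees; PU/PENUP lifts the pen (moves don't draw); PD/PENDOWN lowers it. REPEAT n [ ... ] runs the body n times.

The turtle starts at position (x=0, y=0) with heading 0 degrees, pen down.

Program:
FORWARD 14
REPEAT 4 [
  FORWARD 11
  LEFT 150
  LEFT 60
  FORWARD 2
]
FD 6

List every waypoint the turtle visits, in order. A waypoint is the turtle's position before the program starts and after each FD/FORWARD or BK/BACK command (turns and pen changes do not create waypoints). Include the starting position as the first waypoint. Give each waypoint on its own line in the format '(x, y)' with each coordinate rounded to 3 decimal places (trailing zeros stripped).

Executing turtle program step by step:
Start: pos=(0,0), heading=0, pen down
FD 14: (0,0) -> (14,0) [heading=0, draw]
REPEAT 4 [
  -- iteration 1/4 --
  FD 11: (14,0) -> (25,0) [heading=0, draw]
  LT 150: heading 0 -> 150
  LT 60: heading 150 -> 210
  FD 2: (25,0) -> (23.268,-1) [heading=210, draw]
  -- iteration 2/4 --
  FD 11: (23.268,-1) -> (13.742,-6.5) [heading=210, draw]
  LT 150: heading 210 -> 0
  LT 60: heading 0 -> 60
  FD 2: (13.742,-6.5) -> (14.742,-4.768) [heading=60, draw]
  -- iteration 3/4 --
  FD 11: (14.742,-4.768) -> (20.242,4.758) [heading=60, draw]
  LT 150: heading 60 -> 210
  LT 60: heading 210 -> 270
  FD 2: (20.242,4.758) -> (20.242,2.758) [heading=270, draw]
  -- iteration 4/4 --
  FD 11: (20.242,2.758) -> (20.242,-8.242) [heading=270, draw]
  LT 150: heading 270 -> 60
  LT 60: heading 60 -> 120
  FD 2: (20.242,-8.242) -> (19.242,-6.51) [heading=120, draw]
]
FD 6: (19.242,-6.51) -> (16.242,-1.313) [heading=120, draw]
Final: pos=(16.242,-1.313), heading=120, 10 segment(s) drawn
Waypoints (11 total):
(0, 0)
(14, 0)
(25, 0)
(23.268, -1)
(13.742, -6.5)
(14.742, -4.768)
(20.242, 4.758)
(20.242, 2.758)
(20.242, -8.242)
(19.242, -6.51)
(16.242, -1.313)

Answer: (0, 0)
(14, 0)
(25, 0)
(23.268, -1)
(13.742, -6.5)
(14.742, -4.768)
(20.242, 4.758)
(20.242, 2.758)
(20.242, -8.242)
(19.242, -6.51)
(16.242, -1.313)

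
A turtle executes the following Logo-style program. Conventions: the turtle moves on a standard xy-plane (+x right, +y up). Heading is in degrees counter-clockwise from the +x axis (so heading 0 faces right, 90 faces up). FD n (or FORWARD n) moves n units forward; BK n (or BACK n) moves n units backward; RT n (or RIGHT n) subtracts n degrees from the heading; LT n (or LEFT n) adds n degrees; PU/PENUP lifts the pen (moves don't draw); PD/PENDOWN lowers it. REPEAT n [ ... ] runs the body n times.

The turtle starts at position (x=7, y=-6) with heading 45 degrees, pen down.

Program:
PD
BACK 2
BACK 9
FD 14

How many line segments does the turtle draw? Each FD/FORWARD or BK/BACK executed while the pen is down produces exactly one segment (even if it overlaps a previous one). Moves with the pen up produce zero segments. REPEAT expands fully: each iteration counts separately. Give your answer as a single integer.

Answer: 3

Derivation:
Executing turtle program step by step:
Start: pos=(7,-6), heading=45, pen down
PD: pen down
BK 2: (7,-6) -> (5.586,-7.414) [heading=45, draw]
BK 9: (5.586,-7.414) -> (-0.778,-13.778) [heading=45, draw]
FD 14: (-0.778,-13.778) -> (9.121,-3.879) [heading=45, draw]
Final: pos=(9.121,-3.879), heading=45, 3 segment(s) drawn
Segments drawn: 3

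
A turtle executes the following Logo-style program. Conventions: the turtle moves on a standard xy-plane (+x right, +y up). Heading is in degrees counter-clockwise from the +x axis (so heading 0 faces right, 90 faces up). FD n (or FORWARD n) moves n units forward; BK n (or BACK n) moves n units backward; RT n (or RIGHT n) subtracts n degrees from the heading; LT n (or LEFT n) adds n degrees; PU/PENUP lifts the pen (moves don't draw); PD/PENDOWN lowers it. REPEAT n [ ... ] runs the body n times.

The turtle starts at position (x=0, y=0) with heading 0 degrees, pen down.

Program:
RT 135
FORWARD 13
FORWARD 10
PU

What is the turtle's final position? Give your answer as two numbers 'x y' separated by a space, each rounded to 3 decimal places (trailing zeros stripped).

Answer: -16.263 -16.263

Derivation:
Executing turtle program step by step:
Start: pos=(0,0), heading=0, pen down
RT 135: heading 0 -> 225
FD 13: (0,0) -> (-9.192,-9.192) [heading=225, draw]
FD 10: (-9.192,-9.192) -> (-16.263,-16.263) [heading=225, draw]
PU: pen up
Final: pos=(-16.263,-16.263), heading=225, 2 segment(s) drawn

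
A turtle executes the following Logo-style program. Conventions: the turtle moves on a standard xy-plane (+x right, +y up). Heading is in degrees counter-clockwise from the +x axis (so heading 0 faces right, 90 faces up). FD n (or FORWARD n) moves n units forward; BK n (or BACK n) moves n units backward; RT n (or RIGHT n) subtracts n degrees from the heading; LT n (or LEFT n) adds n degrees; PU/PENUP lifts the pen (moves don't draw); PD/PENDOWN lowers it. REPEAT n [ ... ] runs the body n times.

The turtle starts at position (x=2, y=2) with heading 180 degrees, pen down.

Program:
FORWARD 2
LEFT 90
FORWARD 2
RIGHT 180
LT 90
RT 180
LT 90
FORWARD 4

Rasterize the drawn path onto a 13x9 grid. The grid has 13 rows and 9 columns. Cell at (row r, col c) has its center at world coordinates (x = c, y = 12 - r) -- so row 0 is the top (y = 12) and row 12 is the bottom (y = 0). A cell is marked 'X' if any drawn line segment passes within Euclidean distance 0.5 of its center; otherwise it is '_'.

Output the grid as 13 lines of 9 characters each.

Answer: _________
_________
_________
_________
_________
_________
_________
_________
X________
X________
XXX______
X________
X________

Derivation:
Segment 0: (2,2) -> (0,2)
Segment 1: (0,2) -> (-0,0)
Segment 2: (-0,0) -> (-0,4)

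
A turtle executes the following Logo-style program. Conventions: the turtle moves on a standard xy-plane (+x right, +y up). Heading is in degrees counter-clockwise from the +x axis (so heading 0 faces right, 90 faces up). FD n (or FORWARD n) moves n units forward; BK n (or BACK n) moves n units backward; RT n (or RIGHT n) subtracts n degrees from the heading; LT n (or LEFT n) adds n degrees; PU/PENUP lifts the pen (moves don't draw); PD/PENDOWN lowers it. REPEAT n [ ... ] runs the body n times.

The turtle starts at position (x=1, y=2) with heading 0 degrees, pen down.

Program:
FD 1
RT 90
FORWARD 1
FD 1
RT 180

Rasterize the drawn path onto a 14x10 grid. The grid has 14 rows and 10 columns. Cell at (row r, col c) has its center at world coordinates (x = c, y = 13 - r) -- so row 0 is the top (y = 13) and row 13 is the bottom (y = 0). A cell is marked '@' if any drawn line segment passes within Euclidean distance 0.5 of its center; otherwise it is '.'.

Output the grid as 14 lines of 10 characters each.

Answer: ..........
..........
..........
..........
..........
..........
..........
..........
..........
..........
..........
.@@.......
..@.......
..@.......

Derivation:
Segment 0: (1,2) -> (2,2)
Segment 1: (2,2) -> (2,1)
Segment 2: (2,1) -> (2,0)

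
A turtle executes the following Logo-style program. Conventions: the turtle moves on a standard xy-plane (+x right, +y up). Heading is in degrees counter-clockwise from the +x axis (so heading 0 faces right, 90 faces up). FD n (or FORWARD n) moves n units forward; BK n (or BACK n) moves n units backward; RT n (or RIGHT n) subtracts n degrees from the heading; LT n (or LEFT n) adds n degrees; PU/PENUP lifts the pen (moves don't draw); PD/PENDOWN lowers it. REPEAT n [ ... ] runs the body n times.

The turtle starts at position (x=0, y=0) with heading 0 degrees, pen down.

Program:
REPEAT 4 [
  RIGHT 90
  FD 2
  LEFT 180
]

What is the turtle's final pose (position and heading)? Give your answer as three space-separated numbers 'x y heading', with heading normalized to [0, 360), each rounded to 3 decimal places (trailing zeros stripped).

Answer: 0 0 0

Derivation:
Executing turtle program step by step:
Start: pos=(0,0), heading=0, pen down
REPEAT 4 [
  -- iteration 1/4 --
  RT 90: heading 0 -> 270
  FD 2: (0,0) -> (0,-2) [heading=270, draw]
  LT 180: heading 270 -> 90
  -- iteration 2/4 --
  RT 90: heading 90 -> 0
  FD 2: (0,-2) -> (2,-2) [heading=0, draw]
  LT 180: heading 0 -> 180
  -- iteration 3/4 --
  RT 90: heading 180 -> 90
  FD 2: (2,-2) -> (2,0) [heading=90, draw]
  LT 180: heading 90 -> 270
  -- iteration 4/4 --
  RT 90: heading 270 -> 180
  FD 2: (2,0) -> (0,0) [heading=180, draw]
  LT 180: heading 180 -> 0
]
Final: pos=(0,0), heading=0, 4 segment(s) drawn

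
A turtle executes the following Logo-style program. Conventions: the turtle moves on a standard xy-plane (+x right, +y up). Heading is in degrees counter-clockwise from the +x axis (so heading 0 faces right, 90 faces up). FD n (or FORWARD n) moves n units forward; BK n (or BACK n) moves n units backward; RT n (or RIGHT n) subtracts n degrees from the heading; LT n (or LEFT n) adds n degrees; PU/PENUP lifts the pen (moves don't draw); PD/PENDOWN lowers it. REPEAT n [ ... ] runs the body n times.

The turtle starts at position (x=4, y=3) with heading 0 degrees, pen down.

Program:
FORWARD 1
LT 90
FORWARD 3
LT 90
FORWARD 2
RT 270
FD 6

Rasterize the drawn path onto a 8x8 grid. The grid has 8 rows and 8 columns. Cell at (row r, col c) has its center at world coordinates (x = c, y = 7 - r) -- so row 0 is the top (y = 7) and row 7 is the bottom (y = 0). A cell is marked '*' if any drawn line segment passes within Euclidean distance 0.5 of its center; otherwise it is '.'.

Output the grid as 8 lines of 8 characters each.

Answer: ........
...***..
...*.*..
...*.*..
...***..
...*....
...*....
...*....

Derivation:
Segment 0: (4,3) -> (5,3)
Segment 1: (5,3) -> (5,6)
Segment 2: (5,6) -> (3,6)
Segment 3: (3,6) -> (3,0)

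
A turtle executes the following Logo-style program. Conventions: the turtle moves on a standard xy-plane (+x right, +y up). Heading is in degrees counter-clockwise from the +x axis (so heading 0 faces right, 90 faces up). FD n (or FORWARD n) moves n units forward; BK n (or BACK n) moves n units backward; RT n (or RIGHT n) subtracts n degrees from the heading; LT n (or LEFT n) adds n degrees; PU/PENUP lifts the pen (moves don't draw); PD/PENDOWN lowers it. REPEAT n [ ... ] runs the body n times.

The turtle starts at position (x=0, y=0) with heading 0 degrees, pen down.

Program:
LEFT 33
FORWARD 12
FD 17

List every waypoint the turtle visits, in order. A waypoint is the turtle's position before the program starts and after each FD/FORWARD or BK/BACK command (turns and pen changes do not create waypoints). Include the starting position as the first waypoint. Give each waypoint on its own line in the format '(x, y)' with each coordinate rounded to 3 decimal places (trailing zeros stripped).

Answer: (0, 0)
(10.064, 6.536)
(24.321, 15.795)

Derivation:
Executing turtle program step by step:
Start: pos=(0,0), heading=0, pen down
LT 33: heading 0 -> 33
FD 12: (0,0) -> (10.064,6.536) [heading=33, draw]
FD 17: (10.064,6.536) -> (24.321,15.795) [heading=33, draw]
Final: pos=(24.321,15.795), heading=33, 2 segment(s) drawn
Waypoints (3 total):
(0, 0)
(10.064, 6.536)
(24.321, 15.795)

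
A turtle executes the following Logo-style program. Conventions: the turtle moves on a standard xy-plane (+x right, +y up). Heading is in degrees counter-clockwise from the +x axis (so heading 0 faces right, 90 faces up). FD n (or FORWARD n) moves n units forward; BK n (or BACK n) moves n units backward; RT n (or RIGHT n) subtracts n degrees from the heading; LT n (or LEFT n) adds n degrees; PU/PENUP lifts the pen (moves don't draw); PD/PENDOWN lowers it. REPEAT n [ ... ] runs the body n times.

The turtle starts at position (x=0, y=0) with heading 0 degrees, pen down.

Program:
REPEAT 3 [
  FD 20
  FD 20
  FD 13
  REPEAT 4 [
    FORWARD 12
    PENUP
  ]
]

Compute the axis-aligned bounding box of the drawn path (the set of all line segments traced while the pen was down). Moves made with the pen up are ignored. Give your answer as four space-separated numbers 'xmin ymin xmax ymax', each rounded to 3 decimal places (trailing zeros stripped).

Answer: 0 0 65 0

Derivation:
Executing turtle program step by step:
Start: pos=(0,0), heading=0, pen down
REPEAT 3 [
  -- iteration 1/3 --
  FD 20: (0,0) -> (20,0) [heading=0, draw]
  FD 20: (20,0) -> (40,0) [heading=0, draw]
  FD 13: (40,0) -> (53,0) [heading=0, draw]
  REPEAT 4 [
    -- iteration 1/4 --
    FD 12: (53,0) -> (65,0) [heading=0, draw]
    PU: pen up
    -- iteration 2/4 --
    FD 12: (65,0) -> (77,0) [heading=0, move]
    PU: pen up
    -- iteration 3/4 --
    FD 12: (77,0) -> (89,0) [heading=0, move]
    PU: pen up
    -- iteration 4/4 --
    FD 12: (89,0) -> (101,0) [heading=0, move]
    PU: pen up
  ]
  -- iteration 2/3 --
  FD 20: (101,0) -> (121,0) [heading=0, move]
  FD 20: (121,0) -> (141,0) [heading=0, move]
  FD 13: (141,0) -> (154,0) [heading=0, move]
  REPEAT 4 [
    -- iteration 1/4 --
    FD 12: (154,0) -> (166,0) [heading=0, move]
    PU: pen up
    -- iteration 2/4 --
    FD 12: (166,0) -> (178,0) [heading=0, move]
    PU: pen up
    -- iteration 3/4 --
    FD 12: (178,0) -> (190,0) [heading=0, move]
    PU: pen up
    -- iteration 4/4 --
    FD 12: (190,0) -> (202,0) [heading=0, move]
    PU: pen up
  ]
  -- iteration 3/3 --
  FD 20: (202,0) -> (222,0) [heading=0, move]
  FD 20: (222,0) -> (242,0) [heading=0, move]
  FD 13: (242,0) -> (255,0) [heading=0, move]
  REPEAT 4 [
    -- iteration 1/4 --
    FD 12: (255,0) -> (267,0) [heading=0, move]
    PU: pen up
    -- iteration 2/4 --
    FD 12: (267,0) -> (279,0) [heading=0, move]
    PU: pen up
    -- iteration 3/4 --
    FD 12: (279,0) -> (291,0) [heading=0, move]
    PU: pen up
    -- iteration 4/4 --
    FD 12: (291,0) -> (303,0) [heading=0, move]
    PU: pen up
  ]
]
Final: pos=(303,0), heading=0, 4 segment(s) drawn

Segment endpoints: x in {0, 20, 40, 53, 65}, y in {0}
xmin=0, ymin=0, xmax=65, ymax=0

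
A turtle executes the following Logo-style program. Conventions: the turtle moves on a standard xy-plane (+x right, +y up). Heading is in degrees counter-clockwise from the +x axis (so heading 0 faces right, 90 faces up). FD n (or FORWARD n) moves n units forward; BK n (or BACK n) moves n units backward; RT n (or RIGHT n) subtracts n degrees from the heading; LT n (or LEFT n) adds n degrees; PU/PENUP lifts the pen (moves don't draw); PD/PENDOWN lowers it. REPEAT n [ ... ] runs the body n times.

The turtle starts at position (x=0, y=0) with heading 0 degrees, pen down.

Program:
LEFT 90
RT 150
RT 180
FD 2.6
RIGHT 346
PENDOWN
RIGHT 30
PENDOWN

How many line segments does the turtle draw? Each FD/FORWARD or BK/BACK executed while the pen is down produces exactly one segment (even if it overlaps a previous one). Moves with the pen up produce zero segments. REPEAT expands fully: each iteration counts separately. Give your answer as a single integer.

Executing turtle program step by step:
Start: pos=(0,0), heading=0, pen down
LT 90: heading 0 -> 90
RT 150: heading 90 -> 300
RT 180: heading 300 -> 120
FD 2.6: (0,0) -> (-1.3,2.252) [heading=120, draw]
RT 346: heading 120 -> 134
PD: pen down
RT 30: heading 134 -> 104
PD: pen down
Final: pos=(-1.3,2.252), heading=104, 1 segment(s) drawn
Segments drawn: 1

Answer: 1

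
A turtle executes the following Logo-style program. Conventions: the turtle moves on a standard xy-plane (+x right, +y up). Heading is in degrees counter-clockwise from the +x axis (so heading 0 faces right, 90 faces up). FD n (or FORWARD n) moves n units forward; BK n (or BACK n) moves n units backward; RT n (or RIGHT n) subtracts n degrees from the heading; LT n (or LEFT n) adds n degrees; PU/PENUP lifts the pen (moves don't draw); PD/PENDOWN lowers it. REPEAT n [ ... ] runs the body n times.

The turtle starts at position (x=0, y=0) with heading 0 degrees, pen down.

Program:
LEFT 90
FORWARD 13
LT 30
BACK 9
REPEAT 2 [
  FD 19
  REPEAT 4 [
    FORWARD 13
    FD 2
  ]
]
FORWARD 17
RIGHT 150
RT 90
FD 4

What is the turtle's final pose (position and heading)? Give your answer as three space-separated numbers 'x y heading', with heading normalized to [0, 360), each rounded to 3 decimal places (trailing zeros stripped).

Answer: -85 153.296 240

Derivation:
Executing turtle program step by step:
Start: pos=(0,0), heading=0, pen down
LT 90: heading 0 -> 90
FD 13: (0,0) -> (0,13) [heading=90, draw]
LT 30: heading 90 -> 120
BK 9: (0,13) -> (4.5,5.206) [heading=120, draw]
REPEAT 2 [
  -- iteration 1/2 --
  FD 19: (4.5,5.206) -> (-5,21.66) [heading=120, draw]
  REPEAT 4 [
    -- iteration 1/4 --
    FD 13: (-5,21.66) -> (-11.5,32.919) [heading=120, draw]
    FD 2: (-11.5,32.919) -> (-12.5,34.651) [heading=120, draw]
    -- iteration 2/4 --
    FD 13: (-12.5,34.651) -> (-19,45.909) [heading=120, draw]
    FD 2: (-19,45.909) -> (-20,47.641) [heading=120, draw]
    -- iteration 3/4 --
    FD 13: (-20,47.641) -> (-26.5,58.899) [heading=120, draw]
    FD 2: (-26.5,58.899) -> (-27.5,60.631) [heading=120, draw]
    -- iteration 4/4 --
    FD 13: (-27.5,60.631) -> (-34,71.89) [heading=120, draw]
    FD 2: (-34,71.89) -> (-35,73.622) [heading=120, draw]
  ]
  -- iteration 2/2 --
  FD 19: (-35,73.622) -> (-44.5,90.076) [heading=120, draw]
  REPEAT 4 [
    -- iteration 1/4 --
    FD 13: (-44.5,90.076) -> (-51,101.335) [heading=120, draw]
    FD 2: (-51,101.335) -> (-52,103.067) [heading=120, draw]
    -- iteration 2/4 --
    FD 13: (-52,103.067) -> (-58.5,114.325) [heading=120, draw]
    FD 2: (-58.5,114.325) -> (-59.5,116.057) [heading=120, draw]
    -- iteration 3/4 --
    FD 13: (-59.5,116.057) -> (-66,127.315) [heading=120, draw]
    FD 2: (-66,127.315) -> (-67,129.047) [heading=120, draw]
    -- iteration 4/4 --
    FD 13: (-67,129.047) -> (-73.5,140.306) [heading=120, draw]
    FD 2: (-73.5,140.306) -> (-74.5,142.038) [heading=120, draw]
  ]
]
FD 17: (-74.5,142.038) -> (-83,156.76) [heading=120, draw]
RT 150: heading 120 -> 330
RT 90: heading 330 -> 240
FD 4: (-83,156.76) -> (-85,153.296) [heading=240, draw]
Final: pos=(-85,153.296), heading=240, 22 segment(s) drawn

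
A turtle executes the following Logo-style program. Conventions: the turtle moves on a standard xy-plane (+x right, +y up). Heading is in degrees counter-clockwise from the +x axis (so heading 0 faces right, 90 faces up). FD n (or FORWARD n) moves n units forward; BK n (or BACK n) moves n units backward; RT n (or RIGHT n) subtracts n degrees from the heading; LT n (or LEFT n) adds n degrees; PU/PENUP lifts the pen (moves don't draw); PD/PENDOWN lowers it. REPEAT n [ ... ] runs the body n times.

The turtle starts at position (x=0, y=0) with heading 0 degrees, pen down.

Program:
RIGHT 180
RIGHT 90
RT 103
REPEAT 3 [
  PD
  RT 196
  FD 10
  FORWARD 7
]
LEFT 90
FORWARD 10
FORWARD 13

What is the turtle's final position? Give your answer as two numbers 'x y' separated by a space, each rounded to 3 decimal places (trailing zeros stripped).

Answer: -31.206 -0.061

Derivation:
Executing turtle program step by step:
Start: pos=(0,0), heading=0, pen down
RT 180: heading 0 -> 180
RT 90: heading 180 -> 90
RT 103: heading 90 -> 347
REPEAT 3 [
  -- iteration 1/3 --
  PD: pen down
  RT 196: heading 347 -> 151
  FD 10: (0,0) -> (-8.746,4.848) [heading=151, draw]
  FD 7: (-8.746,4.848) -> (-14.869,8.242) [heading=151, draw]
  -- iteration 2/3 --
  PD: pen down
  RT 196: heading 151 -> 315
  FD 10: (-14.869,8.242) -> (-7.797,1.171) [heading=315, draw]
  FD 7: (-7.797,1.171) -> (-2.848,-3.779) [heading=315, draw]
  -- iteration 3/3 --
  PD: pen down
  RT 196: heading 315 -> 119
  FD 10: (-2.848,-3.779) -> (-7.696,4.967) [heading=119, draw]
  FD 7: (-7.696,4.967) -> (-11.089,11.089) [heading=119, draw]
]
LT 90: heading 119 -> 209
FD 10: (-11.089,11.089) -> (-19.836,6.241) [heading=209, draw]
FD 13: (-19.836,6.241) -> (-31.206,-0.061) [heading=209, draw]
Final: pos=(-31.206,-0.061), heading=209, 8 segment(s) drawn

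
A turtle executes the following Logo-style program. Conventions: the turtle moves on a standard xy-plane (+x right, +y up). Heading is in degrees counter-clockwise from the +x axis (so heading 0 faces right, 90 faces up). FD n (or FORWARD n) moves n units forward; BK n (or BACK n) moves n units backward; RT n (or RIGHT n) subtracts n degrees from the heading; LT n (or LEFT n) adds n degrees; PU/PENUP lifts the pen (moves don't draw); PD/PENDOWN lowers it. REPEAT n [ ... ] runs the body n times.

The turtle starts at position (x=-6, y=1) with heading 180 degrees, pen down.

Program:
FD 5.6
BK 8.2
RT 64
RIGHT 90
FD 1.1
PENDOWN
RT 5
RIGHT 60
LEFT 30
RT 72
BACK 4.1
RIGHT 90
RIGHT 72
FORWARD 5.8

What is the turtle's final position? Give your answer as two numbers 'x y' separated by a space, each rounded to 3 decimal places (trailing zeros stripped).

Answer: -5.686 10.7

Derivation:
Executing turtle program step by step:
Start: pos=(-6,1), heading=180, pen down
FD 5.6: (-6,1) -> (-11.6,1) [heading=180, draw]
BK 8.2: (-11.6,1) -> (-3.4,1) [heading=180, draw]
RT 64: heading 180 -> 116
RT 90: heading 116 -> 26
FD 1.1: (-3.4,1) -> (-2.411,1.482) [heading=26, draw]
PD: pen down
RT 5: heading 26 -> 21
RT 60: heading 21 -> 321
LT 30: heading 321 -> 351
RT 72: heading 351 -> 279
BK 4.1: (-2.411,1.482) -> (-3.053,5.532) [heading=279, draw]
RT 90: heading 279 -> 189
RT 72: heading 189 -> 117
FD 5.8: (-3.053,5.532) -> (-5.686,10.7) [heading=117, draw]
Final: pos=(-5.686,10.7), heading=117, 5 segment(s) drawn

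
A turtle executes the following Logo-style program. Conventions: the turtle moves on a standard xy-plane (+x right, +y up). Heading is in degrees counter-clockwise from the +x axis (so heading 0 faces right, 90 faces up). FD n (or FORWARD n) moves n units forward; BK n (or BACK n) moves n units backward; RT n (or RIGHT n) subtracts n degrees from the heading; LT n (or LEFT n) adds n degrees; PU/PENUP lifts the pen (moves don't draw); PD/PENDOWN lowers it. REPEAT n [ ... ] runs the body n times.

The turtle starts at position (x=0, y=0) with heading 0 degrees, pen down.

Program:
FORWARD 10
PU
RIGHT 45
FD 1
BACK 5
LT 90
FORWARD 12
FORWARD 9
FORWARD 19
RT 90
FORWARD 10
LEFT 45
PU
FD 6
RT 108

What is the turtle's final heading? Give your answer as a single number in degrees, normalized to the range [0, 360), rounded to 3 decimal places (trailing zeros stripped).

Answer: 252

Derivation:
Executing turtle program step by step:
Start: pos=(0,0), heading=0, pen down
FD 10: (0,0) -> (10,0) [heading=0, draw]
PU: pen up
RT 45: heading 0 -> 315
FD 1: (10,0) -> (10.707,-0.707) [heading=315, move]
BK 5: (10.707,-0.707) -> (7.172,2.828) [heading=315, move]
LT 90: heading 315 -> 45
FD 12: (7.172,2.828) -> (15.657,11.314) [heading=45, move]
FD 9: (15.657,11.314) -> (22.021,17.678) [heading=45, move]
FD 19: (22.021,17.678) -> (35.456,31.113) [heading=45, move]
RT 90: heading 45 -> 315
FD 10: (35.456,31.113) -> (42.527,24.042) [heading=315, move]
LT 45: heading 315 -> 0
PU: pen up
FD 6: (42.527,24.042) -> (48.527,24.042) [heading=0, move]
RT 108: heading 0 -> 252
Final: pos=(48.527,24.042), heading=252, 1 segment(s) drawn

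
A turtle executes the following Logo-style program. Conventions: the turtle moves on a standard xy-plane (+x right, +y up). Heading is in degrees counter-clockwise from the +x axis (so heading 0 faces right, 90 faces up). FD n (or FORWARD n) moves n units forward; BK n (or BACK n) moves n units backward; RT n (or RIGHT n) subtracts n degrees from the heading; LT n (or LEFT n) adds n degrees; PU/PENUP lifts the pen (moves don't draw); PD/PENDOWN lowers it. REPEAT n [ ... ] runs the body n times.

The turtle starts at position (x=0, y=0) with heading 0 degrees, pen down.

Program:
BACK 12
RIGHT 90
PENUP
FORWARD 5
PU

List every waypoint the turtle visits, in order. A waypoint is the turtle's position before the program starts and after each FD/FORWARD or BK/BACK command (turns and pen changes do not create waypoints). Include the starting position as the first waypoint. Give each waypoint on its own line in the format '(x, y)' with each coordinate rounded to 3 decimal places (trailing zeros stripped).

Executing turtle program step by step:
Start: pos=(0,0), heading=0, pen down
BK 12: (0,0) -> (-12,0) [heading=0, draw]
RT 90: heading 0 -> 270
PU: pen up
FD 5: (-12,0) -> (-12,-5) [heading=270, move]
PU: pen up
Final: pos=(-12,-5), heading=270, 1 segment(s) drawn
Waypoints (3 total):
(0, 0)
(-12, 0)
(-12, -5)

Answer: (0, 0)
(-12, 0)
(-12, -5)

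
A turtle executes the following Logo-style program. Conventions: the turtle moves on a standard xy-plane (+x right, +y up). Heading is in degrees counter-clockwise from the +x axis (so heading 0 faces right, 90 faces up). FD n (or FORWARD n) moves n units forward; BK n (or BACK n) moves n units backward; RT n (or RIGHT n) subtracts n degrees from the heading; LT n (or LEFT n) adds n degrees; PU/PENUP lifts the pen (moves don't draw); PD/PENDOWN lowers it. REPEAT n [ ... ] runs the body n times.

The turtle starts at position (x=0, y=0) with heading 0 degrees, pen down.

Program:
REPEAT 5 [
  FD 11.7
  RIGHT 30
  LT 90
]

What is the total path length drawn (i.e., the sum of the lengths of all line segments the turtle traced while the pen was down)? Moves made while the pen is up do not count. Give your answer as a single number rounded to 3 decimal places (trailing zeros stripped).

Executing turtle program step by step:
Start: pos=(0,0), heading=0, pen down
REPEAT 5 [
  -- iteration 1/5 --
  FD 11.7: (0,0) -> (11.7,0) [heading=0, draw]
  RT 30: heading 0 -> 330
  LT 90: heading 330 -> 60
  -- iteration 2/5 --
  FD 11.7: (11.7,0) -> (17.55,10.132) [heading=60, draw]
  RT 30: heading 60 -> 30
  LT 90: heading 30 -> 120
  -- iteration 3/5 --
  FD 11.7: (17.55,10.132) -> (11.7,20.265) [heading=120, draw]
  RT 30: heading 120 -> 90
  LT 90: heading 90 -> 180
  -- iteration 4/5 --
  FD 11.7: (11.7,20.265) -> (0,20.265) [heading=180, draw]
  RT 30: heading 180 -> 150
  LT 90: heading 150 -> 240
  -- iteration 5/5 --
  FD 11.7: (0,20.265) -> (-5.85,10.132) [heading=240, draw]
  RT 30: heading 240 -> 210
  LT 90: heading 210 -> 300
]
Final: pos=(-5.85,10.132), heading=300, 5 segment(s) drawn

Segment lengths:
  seg 1: (0,0) -> (11.7,0), length = 11.7
  seg 2: (11.7,0) -> (17.55,10.132), length = 11.7
  seg 3: (17.55,10.132) -> (11.7,20.265), length = 11.7
  seg 4: (11.7,20.265) -> (0,20.265), length = 11.7
  seg 5: (0,20.265) -> (-5.85,10.132), length = 11.7
Total = 58.5

Answer: 58.5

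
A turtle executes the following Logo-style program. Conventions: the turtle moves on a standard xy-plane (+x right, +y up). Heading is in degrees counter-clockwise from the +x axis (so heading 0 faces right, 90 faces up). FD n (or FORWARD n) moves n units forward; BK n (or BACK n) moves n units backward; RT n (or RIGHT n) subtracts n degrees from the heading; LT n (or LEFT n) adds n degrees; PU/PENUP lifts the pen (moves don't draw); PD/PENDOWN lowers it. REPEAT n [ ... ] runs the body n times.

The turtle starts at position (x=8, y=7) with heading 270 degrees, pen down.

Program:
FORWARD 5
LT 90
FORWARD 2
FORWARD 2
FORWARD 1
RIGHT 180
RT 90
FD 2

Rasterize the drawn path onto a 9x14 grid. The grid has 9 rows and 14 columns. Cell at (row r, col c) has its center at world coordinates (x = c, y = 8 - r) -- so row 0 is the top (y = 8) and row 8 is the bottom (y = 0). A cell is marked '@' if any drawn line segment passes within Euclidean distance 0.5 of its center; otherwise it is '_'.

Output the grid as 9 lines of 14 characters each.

Segment 0: (8,7) -> (8,2)
Segment 1: (8,2) -> (10,2)
Segment 2: (10,2) -> (12,2)
Segment 3: (12,2) -> (13,2)
Segment 4: (13,2) -> (13,4)

Answer: ______________
________@_____
________@_____
________@_____
________@____@
________@____@
________@@@@@@
______________
______________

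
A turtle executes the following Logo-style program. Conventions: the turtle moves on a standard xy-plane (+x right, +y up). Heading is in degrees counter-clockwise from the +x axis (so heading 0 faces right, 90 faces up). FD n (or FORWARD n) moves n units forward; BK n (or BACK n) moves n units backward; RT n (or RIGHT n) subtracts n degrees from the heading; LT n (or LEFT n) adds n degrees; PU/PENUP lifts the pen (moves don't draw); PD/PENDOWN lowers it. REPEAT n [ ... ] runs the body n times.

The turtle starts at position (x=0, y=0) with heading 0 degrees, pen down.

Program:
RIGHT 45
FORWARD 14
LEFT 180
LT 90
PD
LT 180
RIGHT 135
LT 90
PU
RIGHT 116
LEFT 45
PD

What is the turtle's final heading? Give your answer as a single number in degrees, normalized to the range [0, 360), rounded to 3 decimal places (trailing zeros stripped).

Executing turtle program step by step:
Start: pos=(0,0), heading=0, pen down
RT 45: heading 0 -> 315
FD 14: (0,0) -> (9.899,-9.899) [heading=315, draw]
LT 180: heading 315 -> 135
LT 90: heading 135 -> 225
PD: pen down
LT 180: heading 225 -> 45
RT 135: heading 45 -> 270
LT 90: heading 270 -> 0
PU: pen up
RT 116: heading 0 -> 244
LT 45: heading 244 -> 289
PD: pen down
Final: pos=(9.899,-9.899), heading=289, 1 segment(s) drawn

Answer: 289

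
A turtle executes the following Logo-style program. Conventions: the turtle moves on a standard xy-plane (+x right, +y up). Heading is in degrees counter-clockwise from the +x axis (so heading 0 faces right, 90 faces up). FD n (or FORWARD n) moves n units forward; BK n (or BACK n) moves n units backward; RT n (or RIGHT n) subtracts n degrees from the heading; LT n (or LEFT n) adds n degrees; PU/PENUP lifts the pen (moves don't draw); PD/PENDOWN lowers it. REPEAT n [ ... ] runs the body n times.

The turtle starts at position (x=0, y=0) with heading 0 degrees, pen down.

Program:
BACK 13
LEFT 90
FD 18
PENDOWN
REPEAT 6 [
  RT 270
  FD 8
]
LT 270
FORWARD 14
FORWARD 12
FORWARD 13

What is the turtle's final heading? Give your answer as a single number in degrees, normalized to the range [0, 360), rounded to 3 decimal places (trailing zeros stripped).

Executing turtle program step by step:
Start: pos=(0,0), heading=0, pen down
BK 13: (0,0) -> (-13,0) [heading=0, draw]
LT 90: heading 0 -> 90
FD 18: (-13,0) -> (-13,18) [heading=90, draw]
PD: pen down
REPEAT 6 [
  -- iteration 1/6 --
  RT 270: heading 90 -> 180
  FD 8: (-13,18) -> (-21,18) [heading=180, draw]
  -- iteration 2/6 --
  RT 270: heading 180 -> 270
  FD 8: (-21,18) -> (-21,10) [heading=270, draw]
  -- iteration 3/6 --
  RT 270: heading 270 -> 0
  FD 8: (-21,10) -> (-13,10) [heading=0, draw]
  -- iteration 4/6 --
  RT 270: heading 0 -> 90
  FD 8: (-13,10) -> (-13,18) [heading=90, draw]
  -- iteration 5/6 --
  RT 270: heading 90 -> 180
  FD 8: (-13,18) -> (-21,18) [heading=180, draw]
  -- iteration 6/6 --
  RT 270: heading 180 -> 270
  FD 8: (-21,18) -> (-21,10) [heading=270, draw]
]
LT 270: heading 270 -> 180
FD 14: (-21,10) -> (-35,10) [heading=180, draw]
FD 12: (-35,10) -> (-47,10) [heading=180, draw]
FD 13: (-47,10) -> (-60,10) [heading=180, draw]
Final: pos=(-60,10), heading=180, 11 segment(s) drawn

Answer: 180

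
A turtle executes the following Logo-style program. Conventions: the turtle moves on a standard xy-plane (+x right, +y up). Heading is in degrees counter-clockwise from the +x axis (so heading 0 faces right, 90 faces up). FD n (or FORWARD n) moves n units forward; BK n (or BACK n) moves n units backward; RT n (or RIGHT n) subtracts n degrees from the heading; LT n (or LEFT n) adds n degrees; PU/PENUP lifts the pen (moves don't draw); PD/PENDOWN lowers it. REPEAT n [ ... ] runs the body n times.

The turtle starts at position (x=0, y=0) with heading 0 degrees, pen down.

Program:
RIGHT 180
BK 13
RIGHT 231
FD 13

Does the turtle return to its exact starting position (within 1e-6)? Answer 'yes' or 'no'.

Executing turtle program step by step:
Start: pos=(0,0), heading=0, pen down
RT 180: heading 0 -> 180
BK 13: (0,0) -> (13,0) [heading=180, draw]
RT 231: heading 180 -> 309
FD 13: (13,0) -> (21.181,-10.103) [heading=309, draw]
Final: pos=(21.181,-10.103), heading=309, 2 segment(s) drawn

Start position: (0, 0)
Final position: (21.181, -10.103)
Distance = 23.467; >= 1e-6 -> NOT closed

Answer: no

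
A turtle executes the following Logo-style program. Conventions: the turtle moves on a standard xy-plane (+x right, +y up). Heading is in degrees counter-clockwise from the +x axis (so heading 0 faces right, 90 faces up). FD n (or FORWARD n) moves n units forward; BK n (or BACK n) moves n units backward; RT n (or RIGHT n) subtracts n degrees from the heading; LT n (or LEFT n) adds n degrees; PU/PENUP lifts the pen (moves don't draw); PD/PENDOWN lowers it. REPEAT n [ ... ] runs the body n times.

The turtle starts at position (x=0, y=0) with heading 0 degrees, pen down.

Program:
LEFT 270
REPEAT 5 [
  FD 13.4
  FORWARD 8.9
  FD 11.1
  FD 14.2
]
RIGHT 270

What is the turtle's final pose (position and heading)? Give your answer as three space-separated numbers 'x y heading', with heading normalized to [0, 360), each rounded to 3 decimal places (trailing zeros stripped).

Executing turtle program step by step:
Start: pos=(0,0), heading=0, pen down
LT 270: heading 0 -> 270
REPEAT 5 [
  -- iteration 1/5 --
  FD 13.4: (0,0) -> (0,-13.4) [heading=270, draw]
  FD 8.9: (0,-13.4) -> (0,-22.3) [heading=270, draw]
  FD 11.1: (0,-22.3) -> (0,-33.4) [heading=270, draw]
  FD 14.2: (0,-33.4) -> (0,-47.6) [heading=270, draw]
  -- iteration 2/5 --
  FD 13.4: (0,-47.6) -> (0,-61) [heading=270, draw]
  FD 8.9: (0,-61) -> (0,-69.9) [heading=270, draw]
  FD 11.1: (0,-69.9) -> (0,-81) [heading=270, draw]
  FD 14.2: (0,-81) -> (0,-95.2) [heading=270, draw]
  -- iteration 3/5 --
  FD 13.4: (0,-95.2) -> (0,-108.6) [heading=270, draw]
  FD 8.9: (0,-108.6) -> (0,-117.5) [heading=270, draw]
  FD 11.1: (0,-117.5) -> (0,-128.6) [heading=270, draw]
  FD 14.2: (0,-128.6) -> (0,-142.8) [heading=270, draw]
  -- iteration 4/5 --
  FD 13.4: (0,-142.8) -> (0,-156.2) [heading=270, draw]
  FD 8.9: (0,-156.2) -> (0,-165.1) [heading=270, draw]
  FD 11.1: (0,-165.1) -> (0,-176.2) [heading=270, draw]
  FD 14.2: (0,-176.2) -> (0,-190.4) [heading=270, draw]
  -- iteration 5/5 --
  FD 13.4: (0,-190.4) -> (0,-203.8) [heading=270, draw]
  FD 8.9: (0,-203.8) -> (0,-212.7) [heading=270, draw]
  FD 11.1: (0,-212.7) -> (0,-223.8) [heading=270, draw]
  FD 14.2: (0,-223.8) -> (0,-238) [heading=270, draw]
]
RT 270: heading 270 -> 0
Final: pos=(0,-238), heading=0, 20 segment(s) drawn

Answer: 0 -238 0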